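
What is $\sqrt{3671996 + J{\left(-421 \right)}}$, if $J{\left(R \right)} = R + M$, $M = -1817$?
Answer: $\sqrt{3669758} \approx 1915.7$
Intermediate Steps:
$J{\left(R \right)} = -1817 + R$ ($J{\left(R \right)} = R - 1817 = -1817 + R$)
$\sqrt{3671996 + J{\left(-421 \right)}} = \sqrt{3671996 - 2238} = \sqrt{3669758}$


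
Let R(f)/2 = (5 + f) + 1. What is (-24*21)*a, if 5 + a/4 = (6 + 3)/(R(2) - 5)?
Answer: 92736/11 ≈ 8430.5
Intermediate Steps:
R(f) = 12 + 2*f (R(f) = 2*((5 + f) + 1) = 2*(6 + f) = 12 + 2*f)
a = -184/11 (a = -20 + 4*((6 + 3)/((12 + 2*2) - 5)) = -20 + 4*(9/((12 + 4) - 5)) = -20 + 4*(9/(16 - 5)) = -20 + 4*(9/11) = -20 + 36/11 = -184/11 ≈ -16.727)
(-24*21)*a = -24*21*(-184/11) = -504*(-184/11) = 92736/11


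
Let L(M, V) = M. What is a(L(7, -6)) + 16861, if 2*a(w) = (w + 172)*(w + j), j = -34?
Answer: 28889/2 ≈ 14445.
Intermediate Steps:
a(w) = (-34 + w)*(172 + w)/2 (a(w) = ((w + 172)*(w - 34))/2 = ((172 + w)*(-34 + w))/2 = ((-34 + w)*(172 + w))/2 = (-34 + w)*(172 + w)/2)
a(L(7, -6)) + 16861 = (-2924 + (½)*7² + 69*7) + 16861 = (-2924 + (½)*49 + 483) + 16861 = (-2924 + 49/2 + 483) + 16861 = -4833/2 + 16861 = 28889/2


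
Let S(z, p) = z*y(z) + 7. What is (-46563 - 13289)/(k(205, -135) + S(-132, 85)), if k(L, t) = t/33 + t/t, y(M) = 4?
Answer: 658372/5765 ≈ 114.20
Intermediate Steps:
S(z, p) = 7 + 4*z (S(z, p) = z*4 + 7 = 4*z + 7 = 7 + 4*z)
k(L, t) = 1 + t/33 (k(L, t) = t*(1/33) + 1 = t/33 + 1 = 1 + t/33)
(-46563 - 13289)/(k(205, -135) + S(-132, 85)) = (-46563 - 13289)/((1 + (1/33)*(-135)) + (7 + 4*(-132))) = -59852/((1 - 45/11) + (7 - 528)) = -59852/(-34/11 - 521) = -59852/(-5765/11) = -59852*(-11/5765) = 658372/5765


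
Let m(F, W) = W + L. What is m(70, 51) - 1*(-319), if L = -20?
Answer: 350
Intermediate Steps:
m(F, W) = -20 + W (m(F, W) = W - 20 = -20 + W)
m(70, 51) - 1*(-319) = (-20 + 51) - 1*(-319) = 31 + 319 = 350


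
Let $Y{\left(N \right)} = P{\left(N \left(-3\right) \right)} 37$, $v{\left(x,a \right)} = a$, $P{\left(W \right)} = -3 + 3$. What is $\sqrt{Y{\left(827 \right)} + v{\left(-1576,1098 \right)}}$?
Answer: $3 \sqrt{122} \approx 33.136$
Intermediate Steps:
$P{\left(W \right)} = 0$
$Y{\left(N \right)} = 0$ ($Y{\left(N \right)} = 0 \cdot 37 = 0$)
$\sqrt{Y{\left(827 \right)} + v{\left(-1576,1098 \right)}} = \sqrt{0 + 1098} = \sqrt{1098} = 3 \sqrt{122}$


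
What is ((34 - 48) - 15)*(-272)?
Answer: 7888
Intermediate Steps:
((34 - 48) - 15)*(-272) = (-14 - 15)*(-272) = -29*(-272) = 7888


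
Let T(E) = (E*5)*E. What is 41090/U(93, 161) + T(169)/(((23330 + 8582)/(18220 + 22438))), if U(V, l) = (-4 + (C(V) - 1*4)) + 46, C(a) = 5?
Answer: 125488194375/686108 ≈ 1.8290e+5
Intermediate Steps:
U(V, l) = 43 (U(V, l) = (-4 + (5 - 1*4)) + 46 = (-4 + (5 - 4)) + 46 = (-4 + 1) + 46 = -3 + 46 = 43)
T(E) = 5*E² (T(E) = (5*E)*E = 5*E²)
41090/U(93, 161) + T(169)/(((23330 + 8582)/(18220 + 22438))) = 41090/43 + (5*169²)/(((23330 + 8582)/(18220 + 22438))) = 41090*(1/43) + (5*28561)/((31912/40658)) = 41090/43 + 142805/((31912*(1/40658))) = 41090/43 + 142805/(15956/20329) = 41090/43 + 142805*(20329/15956) = 41090/43 + 2903082845/15956 = 125488194375/686108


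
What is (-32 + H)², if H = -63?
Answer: 9025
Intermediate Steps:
(-32 + H)² = (-32 - 63)² = (-95)² = 9025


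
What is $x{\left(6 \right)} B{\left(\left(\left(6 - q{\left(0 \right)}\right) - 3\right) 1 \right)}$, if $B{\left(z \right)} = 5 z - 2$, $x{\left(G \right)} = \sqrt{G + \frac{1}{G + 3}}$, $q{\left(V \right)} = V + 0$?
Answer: $\frac{13 \sqrt{55}}{3} \approx 32.137$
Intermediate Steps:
$q{\left(V \right)} = V$
$x{\left(G \right)} = \sqrt{G + \frac{1}{3 + G}}$
$B{\left(z \right)} = -2 + 5 z$
$x{\left(6 \right)} B{\left(\left(\left(6 - q{\left(0 \right)}\right) - 3\right) 1 \right)} = \sqrt{\frac{1 + 6 \left(3 + 6\right)}{3 + 6}} \left(-2 + 5 \left(\left(6 - 0\right) - 3\right) 1\right) = \sqrt{\frac{1 + 6 \cdot 9}{9}} \left(-2 + 5 \left(\left(6 + 0\right) - 3\right) 1\right) = \sqrt{\frac{1 + 54}{9}} \left(-2 + 5 \left(6 - 3\right) 1\right) = \sqrt{\frac{1}{9} \cdot 55} \left(-2 + 5 \cdot 3 \cdot 1\right) = \sqrt{\frac{55}{9}} \left(-2 + 5 \cdot 3\right) = \frac{\sqrt{55}}{3} \left(-2 + 15\right) = \frac{\sqrt{55}}{3} \cdot 13 = \frac{13 \sqrt{55}}{3}$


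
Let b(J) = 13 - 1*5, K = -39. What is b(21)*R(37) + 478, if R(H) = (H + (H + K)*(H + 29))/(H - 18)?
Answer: 438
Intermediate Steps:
b(J) = 8 (b(J) = 13 - 5 = 8)
R(H) = (H + (-39 + H)*(29 + H))/(-18 + H) (R(H) = (H + (H - 39)*(H + 29))/(H - 18) = (H + (-39 + H)*(29 + H))/(-18 + H))
b(21)*R(37) + 478 = 8*((-1131 + 37**2 - 9*37)/(-18 + 37)) + 478 = 8*((-1131 + 1369 - 333)/19) + 478 = 8*((1/19)*(-95)) + 478 = 8*(-5) + 478 = -40 + 478 = 438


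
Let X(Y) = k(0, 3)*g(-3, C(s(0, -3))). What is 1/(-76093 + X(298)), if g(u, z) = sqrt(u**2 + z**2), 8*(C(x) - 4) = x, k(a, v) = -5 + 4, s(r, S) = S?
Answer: -4869952/370569256119 + 8*sqrt(1417)/370569256119 ≈ -1.3141e-5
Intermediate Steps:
k(a, v) = -1
C(x) = 4 + x/8
X(Y) = -sqrt(1417)/8 (X(Y) = -sqrt((-3)**2 + (4 + (1/8)*(-3))**2) = -sqrt(9 + (4 - 3/8)**2) = -sqrt(9 + (29/8)**2) = -sqrt(9 + 841/64) = -sqrt(1417/64) = -sqrt(1417)/8)
1/(-76093 + X(298)) = 1/(-76093 - sqrt(1417)/8)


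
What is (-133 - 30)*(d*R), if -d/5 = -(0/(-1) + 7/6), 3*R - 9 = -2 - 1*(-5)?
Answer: -11410/3 ≈ -3803.3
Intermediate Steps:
R = 4 (R = 3 + (-2 - 1*(-5))/3 = 3 + (-2 + 5)/3 = 3 + (⅓)*3 = 3 + 1 = 4)
d = 35/6 (d = -(-5)*(0/(-1) + 7/6) = -(-5)*(0*(-1) + 7*(⅙)) = -(-5)*(0 + 7/6) = -(-5)*7/6 = -5*(-7/6) = 35/6 ≈ 5.8333)
(-133 - 30)*(d*R) = (-133 - 30)*((35/6)*4) = -163*70/3 = -11410/3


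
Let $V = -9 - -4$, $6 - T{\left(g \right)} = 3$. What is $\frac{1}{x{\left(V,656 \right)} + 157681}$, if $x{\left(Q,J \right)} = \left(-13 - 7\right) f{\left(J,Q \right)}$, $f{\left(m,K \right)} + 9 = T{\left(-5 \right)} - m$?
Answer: $\frac{1}{170921} \approx 5.8507 \cdot 10^{-6}$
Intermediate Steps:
$T{\left(g \right)} = 3$ ($T{\left(g \right)} = 6 - 3 = 3$)
$f{\left(m,K \right)} = -6 - m$ ($f{\left(m,K \right)} = -9 - \left(-3 + m\right) = -6 - m$)
$V = -5$ ($V = -9 + 4 = -5$)
$x{\left(Q,J \right)} = 120 + 20 J$ ($x{\left(Q,J \right)} = \left(-13 - 7\right) \left(-6 - J\right) = - 20 \left(-6 - J\right) = 120 + 20 J$)
$\frac{1}{x{\left(V,656 \right)} + 157681} = \frac{1}{\left(120 + 20 \cdot 656\right) + 157681} = \frac{1}{\left(120 + 13120\right) + 157681} = \frac{1}{13240 + 157681} = \frac{1}{170921}$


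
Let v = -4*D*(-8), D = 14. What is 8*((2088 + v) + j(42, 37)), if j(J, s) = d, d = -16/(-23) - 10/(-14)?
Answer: 3268184/161 ≈ 20299.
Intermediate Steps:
v = 448 (v = -4*14*(-8) = -56*(-8) = 448)
d = 227/161 (d = -16*(-1/23) - 10*(-1/14) = 16/23 + 5/7 = 227/161 ≈ 1.4099)
j(J, s) = 227/161
8*((2088 + v) + j(42, 37)) = 8*((2088 + 448) + 227/161) = 8*(2536 + 227/161) = 8*(408523/161) = 3268184/161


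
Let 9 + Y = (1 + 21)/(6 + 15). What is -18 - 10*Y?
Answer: 1292/21 ≈ 61.524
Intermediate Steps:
Y = -167/21 (Y = -9 + (1 + 21)/(6 + 15) = -9 + 22/21 = -167/21 ≈ -7.9524)
-18 - 10*Y = -18 - 10*(-167/21) = -18 + 1670/21 = 1292/21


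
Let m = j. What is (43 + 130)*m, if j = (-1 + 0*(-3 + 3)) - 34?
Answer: -6055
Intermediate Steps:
j = -35 (j = (-1 + 0*0) - 34 = (-1 + 0) - 34 = -1 - 34 = -35)
m = -35
(43 + 130)*m = (43 + 130)*(-35) = 173*(-35) = -6055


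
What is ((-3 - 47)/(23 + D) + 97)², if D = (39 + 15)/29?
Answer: 4690469169/519841 ≈ 9022.9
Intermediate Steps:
D = 54/29 (D = 54*(1/29) = 54/29 ≈ 1.8621)
((-3 - 47)/(23 + D) + 97)² = ((-3 - 47)/(23 + 54/29) + 97)² = (-50/721/29 + 97)² = (-50*29/721 + 97)² = (-1450/721 + 97)² = (68487/721)² = 4690469169/519841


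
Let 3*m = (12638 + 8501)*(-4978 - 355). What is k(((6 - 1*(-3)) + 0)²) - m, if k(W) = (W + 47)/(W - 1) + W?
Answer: 563672674/15 ≈ 3.7578e+7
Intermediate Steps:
m = -112734287/3 (m = ((12638 + 8501)*(-4978 - 355))/3 = (21139*(-5333))/3 = (⅓)*(-112734287) = -112734287/3 ≈ -3.7578e+7)
k(W) = W + (47 + W)/(-1 + W) (k(W) = (47 + W)/(-1 + W) + W = W + (47 + W)/(-1 + W))
k(((6 - 1*(-3)) + 0)²) - m = (47 + (((6 - 1*(-3)) + 0)²)²)/(-1 + ((6 - 1*(-3)) + 0)²) - 1*(-112734287/3) = (47 + (((6 + 3) + 0)²)²)/(-1 + ((6 + 3) + 0)²) + 112734287/3 = (47 + ((9 + 0)²)²)/(-1 + (9 + 0)²) + 112734287/3 = (47 + (9²)²)/(-1 + 9²) + 112734287/3 = (47 + 81²)/(-1 + 81) + 112734287/3 = (47 + 6561)/80 + 112734287/3 = (1/80)*6608 + 112734287/3 = 413/5 + 112734287/3 = 563672674/15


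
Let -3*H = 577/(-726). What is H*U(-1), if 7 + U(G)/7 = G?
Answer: -16156/1089 ≈ -14.836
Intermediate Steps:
H = 577/2178 (H = -577/(3*(-726)) = -577*(-1)/(3*726) = -⅓*(-577/726) = 577/2178 ≈ 0.26492)
U(G) = -49 + 7*G
H*U(-1) = 577*(-49 + 7*(-1))/2178 = 577*(-49 - 7)/2178 = (577/2178)*(-56) = -16156/1089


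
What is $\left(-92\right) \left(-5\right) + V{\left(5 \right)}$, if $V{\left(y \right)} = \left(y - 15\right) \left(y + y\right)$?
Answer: $360$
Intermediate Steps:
$V{\left(y \right)} = 2 y \left(-15 + y\right)$ ($V{\left(y \right)} = \left(-15 + y\right) 2 y = 2 y \left(-15 + y\right)$)
$\left(-92\right) \left(-5\right) + V{\left(5 \right)} = \left(-92\right) \left(-5\right) + 2 \cdot 5 \left(-15 + 5\right) = 460 + 2 \cdot 5 \left(-10\right) = 460 - 100 = 360$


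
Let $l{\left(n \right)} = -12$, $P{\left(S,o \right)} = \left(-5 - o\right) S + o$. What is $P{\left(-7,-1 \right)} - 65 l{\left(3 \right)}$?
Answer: $807$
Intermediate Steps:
$P{\left(S,o \right)} = o + S \left(-5 - o\right)$ ($P{\left(S,o \right)} = S \left(-5 - o\right) + o = o + S \left(-5 - o\right)$)
$P{\left(-7,-1 \right)} - 65 l{\left(3 \right)} = \left(-1 - -35 - \left(-7\right) \left(-1\right)\right) - -780 = \left(-1 + 35 - 7\right) + 780 = 27 + 780 = 807$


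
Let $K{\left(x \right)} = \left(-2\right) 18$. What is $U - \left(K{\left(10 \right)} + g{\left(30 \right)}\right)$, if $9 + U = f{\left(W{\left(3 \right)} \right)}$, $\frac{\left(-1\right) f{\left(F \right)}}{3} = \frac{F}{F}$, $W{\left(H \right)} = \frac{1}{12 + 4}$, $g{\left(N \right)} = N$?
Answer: $-6$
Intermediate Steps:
$W{\left(H \right)} = \frac{1}{16}$
$f{\left(F \right)} = -3$ ($f{\left(F \right)} = - 3 \frac{F}{F} = \left(-3\right) 1 = -3$)
$U = -12$ ($U = -9 - 3 = -12$)
$K{\left(x \right)} = -36$
$U - \left(K{\left(10 \right)} + g{\left(30 \right)}\right) = -12 - \left(-36 + 30\right) = -12 - -6 = -12 + 6 = -6$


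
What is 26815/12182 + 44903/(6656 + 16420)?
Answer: 582895643/140555916 ≈ 4.1471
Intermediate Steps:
26815/12182 + 44903/(6656 + 16420) = 26815*(1/12182) + 44903/23076 = 26815/12182 + 44903*(1/23076) = 26815/12182 + 44903/23076 = 582895643/140555916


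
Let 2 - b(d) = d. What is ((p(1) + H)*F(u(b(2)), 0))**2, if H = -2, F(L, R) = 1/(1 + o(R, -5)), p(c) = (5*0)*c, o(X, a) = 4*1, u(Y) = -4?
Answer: 4/25 ≈ 0.16000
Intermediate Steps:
b(d) = 2 - d
o(X, a) = 4
p(c) = 0 (p(c) = 0*c = 0)
F(L, R) = 1/5 (F(L, R) = 1/(1 + 4) = 1/5)
((p(1) + H)*F(u(b(2)), 0))**2 = ((0 - 2)*(1/5))**2 = (-2*1/5)**2 = (-2/5)**2 = 4/25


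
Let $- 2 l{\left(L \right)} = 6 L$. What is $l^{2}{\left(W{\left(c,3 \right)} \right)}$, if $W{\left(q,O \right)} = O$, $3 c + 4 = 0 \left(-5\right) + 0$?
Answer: $81$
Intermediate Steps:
$c = - \frac{4}{3}$ ($c = - \frac{4}{3} + \frac{0 \left(-5\right) + 0}{3} = - \frac{4}{3} + \frac{0 + 0}{3} = - \frac{4}{3} + \frac{1}{3} \cdot 0 = - \frac{4}{3} + 0 = - \frac{4}{3} \approx -1.3333$)
$l{\left(L \right)} = - 3 L$ ($l{\left(L \right)} = - \frac{6 L}{2} = - 3 L$)
$l^{2}{\left(W{\left(c,3 \right)} \right)} = \left(\left(-3\right) 3\right)^{2} = \left(-9\right)^{2} = 81$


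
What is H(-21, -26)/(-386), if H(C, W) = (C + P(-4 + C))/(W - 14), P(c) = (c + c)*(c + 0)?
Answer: 1229/15440 ≈ 0.079598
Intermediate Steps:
P(c) = 2*c² (P(c) = (2*c)*c = 2*c²)
H(C, W) = (C + 2*(-4 + C)²)/(-14 + W) (H(C, W) = (C + 2*(-4 + C)²)/(W - 14) = (C + 2*(-4 + C)²)/(-14 + W))
H(-21, -26)/(-386) = ((-21 + 2*(-4 - 21)²)/(-14 - 26))/(-386) = ((-21 + 2*(-25)²)/(-40))*(-1/386) = -(-21 + 2*625)/40*(-1/386) = -(-21 + 1250)/40*(-1/386) = -1/40*1229*(-1/386) = -1229/40*(-1/386) = 1229/15440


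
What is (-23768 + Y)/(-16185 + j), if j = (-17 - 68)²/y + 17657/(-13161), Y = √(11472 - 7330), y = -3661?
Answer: 1145199782328/779992214387 - 48182421*√4142/779992214387 ≈ 1.4642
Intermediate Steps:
Y = √4142 ≈ 64.358
j = -159730502/48182421 (j = (-17 - 68)²/(-3661) + 17657/(-13161) = (-85)²*(-1/3661) + 17657*(-1/13161) = 7225*(-1/3661) - 17657/13161 = -7225/3661 - 17657/13161 = -159730502/48182421 ≈ -3.3151)
(-23768 + Y)/(-16185 + j) = (-23768 + √4142)/(-16185 - 159730502/48182421) = (-23768 + √4142)/(-779992214387/48182421) = (-23768 + √4142)*(-48182421/779992214387) = 1145199782328/779992214387 - 48182421*√4142/779992214387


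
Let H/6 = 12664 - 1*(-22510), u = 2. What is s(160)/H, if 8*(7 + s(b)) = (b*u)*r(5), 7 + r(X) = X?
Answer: -29/70348 ≈ -0.00041224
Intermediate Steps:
H = 211044 (H = 6*(12664 - 1*(-22510)) = 6*(12664 + 22510) = 6*35174 = 211044)
r(X) = -7 + X
s(b) = -7 - b/2 (s(b) = -7 + ((b*2)*(-7 + 5))/8 = -7 + ((2*b)*(-2))/8 = -7 + (-4*b)/8 = -7 - b/2)
s(160)/H = (-7 - ½*160)/211044 = (-7 - 80)*(1/211044) = -87*1/211044 = -29/70348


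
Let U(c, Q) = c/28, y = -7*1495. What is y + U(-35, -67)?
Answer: -41865/4 ≈ -10466.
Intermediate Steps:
y = -10465
U(c, Q) = c/28 (U(c, Q) = c*(1/28) = c/28)
y + U(-35, -67) = -10465 + (1/28)*(-35) = -10465 - 5/4 = -41865/4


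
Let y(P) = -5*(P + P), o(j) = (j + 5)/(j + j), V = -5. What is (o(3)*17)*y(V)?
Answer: 3400/3 ≈ 1133.3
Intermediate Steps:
o(j) = (5 + j)/(2*j) (o(j) = (5 + j)/((2*j)) = (5 + j)*(1/(2*j)) = (5 + j)/(2*j))
y(P) = -10*P
(o(3)*17)*y(V) = (((½)*(5 + 3)/3)*17)*(-10*(-5)) = (((½)*(⅓)*8)*17)*50 = ((4/3)*17)*50 = (68/3)*50 = 3400/3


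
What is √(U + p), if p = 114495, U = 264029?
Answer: 2*√94631 ≈ 615.24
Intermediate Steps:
√(U + p) = √(264029 + 114495) = √378524 = 2*√94631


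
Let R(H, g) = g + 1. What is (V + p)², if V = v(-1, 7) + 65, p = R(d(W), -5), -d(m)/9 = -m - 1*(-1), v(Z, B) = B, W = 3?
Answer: 4624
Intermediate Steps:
d(m) = -9 + 9*m (d(m) = -9*(-m - 1*(-1)) = -9*(-m + 1) = -9*(1 - m) = -9 + 9*m)
R(H, g) = 1 + g
p = -4 (p = 1 - 5 = -4)
V = 72 (V = 7 + 65 = 72)
(V + p)² = (72 - 4)² = 68² = 4624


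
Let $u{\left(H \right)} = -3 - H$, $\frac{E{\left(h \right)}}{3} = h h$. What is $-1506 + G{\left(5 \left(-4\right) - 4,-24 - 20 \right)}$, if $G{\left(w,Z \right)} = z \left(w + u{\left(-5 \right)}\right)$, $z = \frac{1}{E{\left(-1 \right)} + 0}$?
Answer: $- \frac{4540}{3} \approx -1513.3$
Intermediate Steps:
$E{\left(h \right)} = 3 h^{2}$ ($E{\left(h \right)} = 3 h h = 3 h^{2}$)
$z = \frac{1}{3}$ ($z = \frac{1}{3 \left(-1\right)^{2} + 0} = \frac{1}{3 \cdot 1 + 0} = \frac{1}{3 + 0} = \frac{1}{3} \approx 0.33333$)
$G{\left(w,Z \right)} = \frac{2}{3} + \frac{w}{3}$ ($G{\left(w,Z \right)} = \frac{w - -2}{3} = \frac{w + \left(-3 + 5\right)}{3} = \frac{w + 2}{3} = \frac{2 + w}{3} = \frac{2}{3} + \frac{w}{3}$)
$-1506 + G{\left(5 \left(-4\right) - 4,-24 - 20 \right)} = -1506 + \left(\frac{2}{3} + \frac{5 \left(-4\right) - 4}{3}\right) = -1506 + \left(\frac{2}{3} + \frac{-20 - 4}{3}\right) = -1506 + \left(\frac{2}{3} + \frac{1}{3} \left(-24\right)\right) = -1506 + \left(\frac{2}{3} - 8\right) = -1506 - \frac{22}{3} = - \frac{4540}{3}$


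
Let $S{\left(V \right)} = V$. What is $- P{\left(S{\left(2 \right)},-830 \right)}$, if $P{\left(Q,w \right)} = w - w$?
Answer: $0$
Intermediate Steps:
$P{\left(Q,w \right)} = 0$
$- P{\left(S{\left(2 \right)},-830 \right)} = \left(-1\right) 0 = 0$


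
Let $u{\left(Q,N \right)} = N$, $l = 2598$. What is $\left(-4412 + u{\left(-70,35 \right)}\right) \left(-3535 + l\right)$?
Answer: $4101249$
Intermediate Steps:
$\left(-4412 + u{\left(-70,35 \right)}\right) \left(-3535 + l\right) = \left(-4412 + 35\right) \left(-3535 + 2598\right) = \left(-4377\right) \left(-937\right) = 4101249$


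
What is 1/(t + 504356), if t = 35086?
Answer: 1/539442 ≈ 1.8538e-6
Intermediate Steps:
1/(t + 504356) = 1/(35086 + 504356) = 1/539442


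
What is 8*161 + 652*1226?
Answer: 800640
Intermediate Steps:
8*161 + 652*1226 = 1288 + 799352 = 800640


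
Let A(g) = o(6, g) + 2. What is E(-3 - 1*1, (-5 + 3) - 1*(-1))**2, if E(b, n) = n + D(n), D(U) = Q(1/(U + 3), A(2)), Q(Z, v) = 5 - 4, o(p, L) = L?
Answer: 0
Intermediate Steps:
A(g) = 2 + g (A(g) = g + 2 = 2 + g)
Q(Z, v) = 1
D(U) = 1
E(b, n) = 1 + n (E(b, n) = n + 1 = 1 + n)
E(-3 - 1*1, (-5 + 3) - 1*(-1))**2 = (1 + ((-5 + 3) - 1*(-1)))**2 = (1 + (-2 + 1))**2 = (1 - 1)**2 = 0**2 = 0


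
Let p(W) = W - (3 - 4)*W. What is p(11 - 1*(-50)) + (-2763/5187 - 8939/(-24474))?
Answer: 5155411589/42315546 ≈ 121.83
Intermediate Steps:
p(W) = 2*W (p(W) = W - (-1)*W = W + W = 2*W)
p(11 - 1*(-50)) + (-2763/5187 - 8939/(-24474)) = 2*(11 - 1*(-50)) + (-2763/5187 - 8939/(-24474)) = 2*(11 + 50) + (-2763*1/5187 - 8939*(-1/24474)) = 2*61 + (-921/1729 + 8939/24474) = 122 - 7085023/42315546 = 5155411589/42315546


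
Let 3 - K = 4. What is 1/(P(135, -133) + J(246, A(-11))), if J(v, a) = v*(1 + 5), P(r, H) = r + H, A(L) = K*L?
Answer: 1/1478 ≈ 0.00067659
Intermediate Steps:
K = -1 (K = 3 - 1*4 = 3 - 4 = -1)
A(L) = -L
P(r, H) = H + r
J(v, a) = 6*v (J(v, a) = v*6 = 6*v)
1/(P(135, -133) + J(246, A(-11))) = 1/((-133 + 135) + 6*246) = 1/(2 + 1476) = 1/1478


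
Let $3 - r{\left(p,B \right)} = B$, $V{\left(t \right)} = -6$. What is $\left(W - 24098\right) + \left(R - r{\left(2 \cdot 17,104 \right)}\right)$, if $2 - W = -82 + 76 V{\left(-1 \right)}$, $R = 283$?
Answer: $-23174$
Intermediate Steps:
$r{\left(p,B \right)} = 3 - B$
$W = 540$ ($W = 2 - \left(-82 + 76 \left(-6\right)\right) = 2 - \left(-82 - 456\right) = 2 - -538 = 2 + 538 = 540$)
$\left(W - 24098\right) + \left(R - r{\left(2 \cdot 17,104 \right)}\right) = \left(540 - 24098\right) + \left(283 - \left(3 - 104\right)\right) = -23558 + \left(283 - \left(3 - 104\right)\right) = -23558 + \left(283 - -101\right) = -23558 + \left(283 + 101\right) = -23558 + 384 = -23174$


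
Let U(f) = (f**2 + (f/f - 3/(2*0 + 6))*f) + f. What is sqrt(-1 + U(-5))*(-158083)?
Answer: -158083*sqrt(66)/2 ≈ -6.4214e+5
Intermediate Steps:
U(f) = f**2 + 3*f/2 (U(f) = (f**2 + (1 - 3/(0 + 6))*f) + f = (f**2 + (1 - 3/6)*f) + f = (f**2 + (1 - 3*1/6)*f) + f = (f**2 + (1 - 1/2)*f) + f = (f**2 + f/2) + f = f**2 + 3*f/2)
sqrt(-1 + U(-5))*(-158083) = sqrt(-1 + (1/2)*(-5)*(3 + 2*(-5)))*(-158083) = sqrt(-1 + (1/2)*(-5)*(3 - 10))*(-158083) = sqrt(-1 + (1/2)*(-5)*(-7))*(-158083) = sqrt(-1 + 35/2)*(-158083) = sqrt(33/2)*(-158083) = (sqrt(66)/2)*(-158083) = -158083*sqrt(66)/2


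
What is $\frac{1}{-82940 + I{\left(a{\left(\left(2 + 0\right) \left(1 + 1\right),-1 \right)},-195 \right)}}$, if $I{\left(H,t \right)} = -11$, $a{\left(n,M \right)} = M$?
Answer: $- \frac{1}{82951} \approx -1.2055 \cdot 10^{-5}$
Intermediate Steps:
$\frac{1}{-82940 + I{\left(a{\left(\left(2 + 0\right) \left(1 + 1\right),-1 \right)},-195 \right)}} = \frac{1}{-82940 - 11} = \frac{1}{-82951} = - \frac{1}{82951}$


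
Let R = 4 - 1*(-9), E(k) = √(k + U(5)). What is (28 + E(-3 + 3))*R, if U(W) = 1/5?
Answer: 364 + 13*√5/5 ≈ 369.81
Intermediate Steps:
U(W) = ⅕
E(k) = √(⅕ + k) (E(k) = √(k + ⅕) = √(⅕ + k))
R = 13 (R = 4 + 9 = 13)
(28 + E(-3 + 3))*R = (28 + √(5 + 25*(-3 + 3))/5)*13 = (28 + √(5 + 25*0)/5)*13 = (28 + √(5 + 0)/5)*13 = (28 + √5/5)*13 = 364 + 13*√5/5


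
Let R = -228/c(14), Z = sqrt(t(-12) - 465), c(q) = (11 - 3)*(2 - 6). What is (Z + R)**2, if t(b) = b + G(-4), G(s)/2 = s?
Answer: -27791/64 + 57*I*sqrt(485)/4 ≈ -434.23 + 313.82*I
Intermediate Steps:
G(s) = 2*s
t(b) = -8 + b (t(b) = b + 2*(-4) = b - 8 = -8 + b)
c(q) = -32 (c(q) = 8*(-4) = -32)
Z = I*sqrt(485) (Z = sqrt((-8 - 12) - 465) = sqrt(-20 - 465) = sqrt(-485) = I*sqrt(485) ≈ 22.023*I)
R = 57/8 (R = -228/(-32) = -228*(-1/32) = 57/8 ≈ 7.1250)
(Z + R)**2 = (I*sqrt(485) + 57/8)**2 = (57/8 + I*sqrt(485))**2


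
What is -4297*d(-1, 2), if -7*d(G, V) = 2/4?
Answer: 4297/14 ≈ 306.93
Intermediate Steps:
d(G, V) = -1/14 (d(G, V) = -2/(7*4) = -⅐*½ = -1/14)
-4297*d(-1, 2) = -4297*(-1/14) = 4297/14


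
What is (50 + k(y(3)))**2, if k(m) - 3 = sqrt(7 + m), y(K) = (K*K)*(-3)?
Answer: 2789 + 212*I*sqrt(5) ≈ 2789.0 + 474.05*I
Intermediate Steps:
y(K) = -3*K**2 (y(K) = K**2*(-3) = -3*K**2)
k(m) = 3 + sqrt(7 + m)
(50 + k(y(3)))**2 = (50 + (3 + sqrt(7 - 3*3**2)))**2 = (50 + (3 + sqrt(7 - 3*9)))**2 = (50 + (3 + sqrt(7 - 27)))**2 = (50 + (3 + sqrt(-20)))**2 = (50 + (3 + 2*I*sqrt(5)))**2 = (53 + 2*I*sqrt(5))**2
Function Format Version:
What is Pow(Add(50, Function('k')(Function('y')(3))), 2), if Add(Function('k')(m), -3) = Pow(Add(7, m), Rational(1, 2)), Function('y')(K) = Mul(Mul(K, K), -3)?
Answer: Add(2789, Mul(212, I, Pow(5, Rational(1, 2)))) ≈ Add(2789.0, Mul(474.05, I))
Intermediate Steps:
Function('y')(K) = Mul(-3, Pow(K, 2)) (Function('y')(K) = Mul(Pow(K, 2), -3) = Mul(-3, Pow(K, 2)))
Function('k')(m) = Add(3, Pow(Add(7, m), Rational(1, 2)))
Pow(Add(50, Function('k')(Function('y')(3))), 2) = Pow(Add(50, Add(3, Pow(Add(7, Mul(-3, Pow(3, 2))), Rational(1, 2)))), 2) = Pow(Add(50, Add(3, Pow(Add(7, Mul(-3, 9)), Rational(1, 2)))), 2) = Pow(Add(50, Add(3, Pow(Add(7, -27), Rational(1, 2)))), 2) = Pow(Add(50, Add(3, Pow(-20, Rational(1, 2)))), 2) = Pow(Add(50, Add(3, Mul(2, I, Pow(5, Rational(1, 2))))), 2) = Pow(Add(53, Mul(2, I, Pow(5, Rational(1, 2)))), 2)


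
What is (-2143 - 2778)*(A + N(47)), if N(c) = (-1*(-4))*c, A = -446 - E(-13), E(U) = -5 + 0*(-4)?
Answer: 1245013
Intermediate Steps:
E(U) = -5 (E(U) = -5 + 0 = -5)
A = -441 (A = -446 - 1*(-5) = -446 + 5 = -441)
N(c) = 4*c
(-2143 - 2778)*(A + N(47)) = (-2143 - 2778)*(-441 + 4*47) = -4921*(-441 + 188) = -4921*(-253) = 1245013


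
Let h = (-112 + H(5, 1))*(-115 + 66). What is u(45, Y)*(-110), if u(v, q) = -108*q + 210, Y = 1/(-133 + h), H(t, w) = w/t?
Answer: -308655600/13363 ≈ -23098.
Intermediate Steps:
h = 27391/5 (h = (-112 + 1/5)*(-115 + 66) = (-112 + 1*(⅕))*(-49) = (-112 + ⅕)*(-49) = -559/5*(-49) = 27391/5 ≈ 5478.2)
Y = 5/26726 (Y = 1/(-133 + 27391/5) = 1/(26726/5) = 5/26726 ≈ 0.00018708)
u(v, q) = 210 - 108*q
u(45, Y)*(-110) = (210 - 108*5/26726)*(-110) = (210 - 270/13363)*(-110) = (2805960/13363)*(-110) = -308655600/13363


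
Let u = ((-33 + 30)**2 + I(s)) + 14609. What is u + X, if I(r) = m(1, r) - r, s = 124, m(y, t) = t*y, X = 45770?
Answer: 60388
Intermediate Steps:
I(r) = 0 (I(r) = r*1 - r = r - r = 0)
u = 14618 (u = ((-33 + 30)**2 + 0) + 14609 = ((-3)**2 + 0) + 14609 = (9 + 0) + 14609 = 9 + 14609 = 14618)
u + X = 14618 + 45770 = 60388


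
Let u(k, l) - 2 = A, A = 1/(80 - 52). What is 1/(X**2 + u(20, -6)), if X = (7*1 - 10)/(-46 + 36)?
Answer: 175/372 ≈ 0.47043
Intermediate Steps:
A = 1/28 ≈ 0.035714
u(k, l) = 57/28 (u(k, l) = 2 + 1/28 = 57/28)
X = 3/10 (X = (7 - 10)/(-10) = -3*(-1/10) = 3/10 ≈ 0.30000)
1/(X**2 + u(20, -6)) = 1/((3/10)**2 + 57/28) = 1/(9/100 + 57/28) = 1/(372/175) = 175/372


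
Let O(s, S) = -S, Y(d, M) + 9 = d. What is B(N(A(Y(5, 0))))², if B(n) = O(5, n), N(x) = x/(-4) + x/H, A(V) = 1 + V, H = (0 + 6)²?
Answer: 4/9 ≈ 0.44444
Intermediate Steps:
Y(d, M) = -9 + d
H = 36 (H = 6² = 36)
N(x) = -2*x/9 (N(x) = x/(-4) + x/36 = x*(-¼) + x*(1/36) = -x/4 + x/36 = -2*x/9)
B(n) = -n
B(N(A(Y(5, 0))))² = (-(-2)*(1 + (-9 + 5))/9)² = (-(-2)*(1 - 4)/9)² = (-(-2)*(-3)/9)² = (-1*⅔)² = (-⅔)² = 4/9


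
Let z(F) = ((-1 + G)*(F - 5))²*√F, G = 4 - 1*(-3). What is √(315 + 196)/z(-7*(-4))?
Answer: √73/38088 ≈ 0.00022432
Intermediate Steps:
G = 7 (G = 4 + 3 = 7)
z(F) = √F*(-30 + 6*F)² (z(F) = ((-1 + 7)*(F - 5))²*√F = (6*(-5 + F))²*√F = (-30 + 6*F)²*√F = √F*(-30 + 6*F)²)
√(315 + 196)/z(-7*(-4)) = √(315 + 196)/((36*√(-7*(-4))*(-5 - 7*(-4))²)) = √511/((36*√28*(-5 + 28)²)) = √511/((36*(2*√7)*23²)) = √511/((36*(2*√7)*529)) = √511/((38088*√7)) = √511*(√7/266616) = √73/38088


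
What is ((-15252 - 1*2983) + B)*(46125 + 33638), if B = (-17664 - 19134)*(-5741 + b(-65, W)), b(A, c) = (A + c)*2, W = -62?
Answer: 17594583171325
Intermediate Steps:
b(A, c) = 2*A + 2*c
B = 220604010 (B = (-17664 - 19134)*(-5741 + (2*(-65) + 2*(-62))) = -36798*(-5741 + (-130 - 124)) = -36798*(-5741 - 254) = -36798*(-5995) = 220604010)
((-15252 - 1*2983) + B)*(46125 + 33638) = ((-15252 - 1*2983) + 220604010)*(46125 + 33638) = ((-15252 - 2983) + 220604010)*79763 = (-18235 + 220604010)*79763 = 220585775*79763 = 17594583171325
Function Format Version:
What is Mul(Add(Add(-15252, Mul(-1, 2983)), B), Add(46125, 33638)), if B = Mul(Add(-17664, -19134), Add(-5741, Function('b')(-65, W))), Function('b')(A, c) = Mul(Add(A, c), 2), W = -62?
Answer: 17594583171325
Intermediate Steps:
Function('b')(A, c) = Add(Mul(2, A), Mul(2, c))
B = 220604010 (B = Mul(Add(-17664, -19134), Add(-5741, Add(Mul(2, -65), Mul(2, -62)))) = Mul(-36798, Add(-5741, Add(-130, -124))) = Mul(-36798, Add(-5741, -254)) = Mul(-36798, -5995) = 220604010)
Mul(Add(Add(-15252, Mul(-1, 2983)), B), Add(46125, 33638)) = Mul(Add(Add(-15252, Mul(-1, 2983)), 220604010), Add(46125, 33638)) = Mul(Add(Add(-15252, -2983), 220604010), 79763) = Mul(Add(-18235, 220604010), 79763) = Mul(220585775, 79763) = 17594583171325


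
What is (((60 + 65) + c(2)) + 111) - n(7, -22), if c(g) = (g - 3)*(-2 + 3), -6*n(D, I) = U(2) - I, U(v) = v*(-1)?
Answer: 715/3 ≈ 238.33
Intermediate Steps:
U(v) = -v
n(D, I) = ⅓ + I/6 (n(D, I) = -(-1*2 - I)/6 = -(-2 - I)/6 = ⅓ + I/6)
c(g) = -3 + g (c(g) = (-3 + g)*1 = -3 + g)
(((60 + 65) + c(2)) + 111) - n(7, -22) = (((60 + 65) + (-3 + 2)) + 111) - (⅓ + (⅙)*(-22)) = ((125 - 1) + 111) - (⅓ - 11/3) = (124 + 111) - 1*(-10/3) = 235 + 10/3 = 715/3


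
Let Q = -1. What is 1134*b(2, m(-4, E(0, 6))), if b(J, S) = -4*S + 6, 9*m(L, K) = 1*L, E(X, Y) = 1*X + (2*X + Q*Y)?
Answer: 8820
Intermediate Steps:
E(X, Y) = -Y + 3*X (E(X, Y) = 1*X + (2*X - Y) = X + (-Y + 2*X) = -Y + 3*X)
m(L, K) = L/9 (m(L, K) = (1*L)/9 = L/9)
b(J, S) = 6 - 4*S
1134*b(2, m(-4, E(0, 6))) = 1134*(6 - 4*(-4)/9) = 1134*(6 - 4*(-4/9)) = 1134*(6 + 16/9) = 1134*(70/9) = 8820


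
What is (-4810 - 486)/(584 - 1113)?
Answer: 5296/529 ≈ 10.011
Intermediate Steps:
(-4810 - 486)/(584 - 1113) = -5296/(-529) = -5296*(-1/529) = 5296/529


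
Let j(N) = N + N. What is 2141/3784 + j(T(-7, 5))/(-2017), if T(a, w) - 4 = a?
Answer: 4341101/7632328 ≈ 0.56878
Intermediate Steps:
T(a, w) = 4 + a
j(N) = 2*N
2141/3784 + j(T(-7, 5))/(-2017) = 2141/3784 + (2*(4 - 7))/(-2017) = 2141*(1/3784) + (2*(-3))*(-1/2017) = 2141/3784 - 6*(-1/2017) = 2141/3784 + 6/2017 = 4341101/7632328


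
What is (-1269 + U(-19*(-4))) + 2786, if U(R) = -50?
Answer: 1467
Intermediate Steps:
(-1269 + U(-19*(-4))) + 2786 = (-1269 - 50) + 2786 = -1319 + 2786 = 1467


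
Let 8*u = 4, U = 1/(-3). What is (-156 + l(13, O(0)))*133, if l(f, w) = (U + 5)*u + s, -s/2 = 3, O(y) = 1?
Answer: -63707/3 ≈ -21236.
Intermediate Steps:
U = -1/3 ≈ -0.33333
s = -6 (s = -2*3 = -6)
u = 1/2 (u = (1/8)*4 = 1/2 ≈ 0.50000)
l(f, w) = -11/3 (l(f, w) = (-1/3 + 5)*(1/2) - 6 = (14/3)*(1/2) - 6 = 7/3 - 6 = -11/3)
(-156 + l(13, O(0)))*133 = (-156 - 11/3)*133 = -479/3*133 = -63707/3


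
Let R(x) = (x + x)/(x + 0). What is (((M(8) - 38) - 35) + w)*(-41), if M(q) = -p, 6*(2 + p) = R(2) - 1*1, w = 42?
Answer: 7175/6 ≈ 1195.8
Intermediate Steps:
R(x) = 2 (R(x) = (2*x)/x = 2)
p = -11/6 (p = -2 + (2 - 1*1)/6 = -2 + (2 - 1)/6 = -2 + (⅙)*1 = -2 + ⅙ = -11/6 ≈ -1.8333)
M(q) = 11/6 (M(q) = -1*(-11/6) = 11/6)
(((M(8) - 38) - 35) + w)*(-41) = (((11/6 - 38) - 35) + 42)*(-41) = ((-217/6 - 35) + 42)*(-41) = (-427/6 + 42)*(-41) = -175/6*(-41) = 7175/6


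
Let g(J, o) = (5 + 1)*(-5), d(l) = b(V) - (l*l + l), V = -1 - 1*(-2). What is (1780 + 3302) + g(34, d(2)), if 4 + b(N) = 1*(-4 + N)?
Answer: 5052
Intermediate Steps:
V = 1 (V = -1 + 2 = 1)
b(N) = -8 + N (b(N) = -4 + 1*(-4 + N) = -4 + (-4 + N) = -8 + N)
d(l) = -7 - l - l² (d(l) = (-8 + 1) - (l*l + l) = -7 - (l² + l) = -7 - (l + l²) = -7 + (-l - l²) = -7 - l - l²)
g(J, o) = -30 (g(J, o) = 6*(-5) = -30)
(1780 + 3302) + g(34, d(2)) = (1780 + 3302) - 30 = 5082 - 30 = 5052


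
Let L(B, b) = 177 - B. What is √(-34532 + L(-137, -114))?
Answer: 3*I*√3802 ≈ 184.98*I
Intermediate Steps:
√(-34532 + L(-137, -114)) = √(-34532 + (177 - 1*(-137))) = √(-34532 + (177 + 137)) = √(-34532 + 314) = √(-34218) = 3*I*√3802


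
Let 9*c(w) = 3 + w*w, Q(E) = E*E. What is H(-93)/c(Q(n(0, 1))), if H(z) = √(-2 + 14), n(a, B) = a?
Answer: 6*√3 ≈ 10.392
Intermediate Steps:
Q(E) = E²
H(z) = 2*√3 (H(z) = √12 = 2*√3)
c(w) = ⅓ + w²/9 (c(w) = (3 + w*w)/9 = (3 + w²)/9 = ⅓ + w²/9)
H(-93)/c(Q(n(0, 1))) = (2*√3)/(⅓ + (0²)²/9) = (2*√3)/(⅓ + (⅑)*0²) = (2*√3)/(⅓ + (⅑)*0) = (2*√3)/(⅓ + 0) = (2*√3)/(⅓) = (2*√3)*3 = 6*√3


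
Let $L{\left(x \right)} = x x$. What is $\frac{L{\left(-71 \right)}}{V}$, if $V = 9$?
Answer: $\frac{5041}{9} \approx 560.11$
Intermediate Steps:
$L{\left(x \right)} = x^{2}$
$\frac{L{\left(-71 \right)}}{V} = \frac{\left(-71\right)^{2}}{9} = 5041 \cdot \frac{1}{9} = \frac{5041}{9}$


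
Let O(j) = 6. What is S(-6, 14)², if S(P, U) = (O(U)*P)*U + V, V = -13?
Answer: 267289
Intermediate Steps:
S(P, U) = -13 + 6*P*U (S(P, U) = (6*P)*U - 13 = 6*P*U - 13 = -13 + 6*P*U)
S(-6, 14)² = (-13 + 6*(-6)*14)² = (-13 - 504)² = (-517)² = 267289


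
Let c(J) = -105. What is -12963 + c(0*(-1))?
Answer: -13068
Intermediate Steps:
-12963 + c(0*(-1)) = -12963 - 105 = -13068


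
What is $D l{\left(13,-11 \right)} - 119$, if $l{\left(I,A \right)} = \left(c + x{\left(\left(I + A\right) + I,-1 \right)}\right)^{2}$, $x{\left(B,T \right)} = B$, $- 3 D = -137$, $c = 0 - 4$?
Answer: $\frac{16220}{3} \approx 5406.7$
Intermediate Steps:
$c = -4$ ($c = 0 - 4 = -4$)
$D = \frac{137}{3}$ ($D = \left(- \frac{1}{3}\right) \left(-137\right) = \frac{137}{3} \approx 45.667$)
$l{\left(I,A \right)} = \left(-4 + A + 2 I\right)^{2}$ ($l{\left(I,A \right)} = \left(-4 + \left(\left(I + A\right) + I\right)\right)^{2} = \left(-4 + \left(\left(A + I\right) + I\right)\right)^{2} = \left(-4 + \left(A + 2 I\right)\right)^{2} = \left(-4 + A + 2 I\right)^{2}$)
$D l{\left(13,-11 \right)} - 119 = \frac{137 \left(-4 - 11 + 2 \cdot 13\right)^{2}}{3} - 119 = \frac{137 \left(-4 - 11 + 26\right)^{2}}{3} - 119 = \frac{137 \cdot 11^{2}}{3} - 119 = \frac{137}{3} \cdot 121 - 119 = \frac{16577}{3} - 119 = \frac{16220}{3}$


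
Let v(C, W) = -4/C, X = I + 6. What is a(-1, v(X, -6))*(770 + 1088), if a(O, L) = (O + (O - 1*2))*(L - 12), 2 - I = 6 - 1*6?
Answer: 92900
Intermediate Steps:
I = 2 (I = 2 - (6 - 1*6) = 2 - (6 - 6) = 2 - 1*0 = 2 + 0 = 2)
X = 8 (X = 2 + 6 = 8)
a(O, L) = (-12 + L)*(-2 + 2*O) (a(O, L) = (O + (O - 2))*(-12 + L) = (O + (-2 + O))*(-12 + L) = (-2 + 2*O)*(-12 + L) = (-12 + L)*(-2 + 2*O))
a(-1, v(X, -6))*(770 + 1088) = (24 - 24*(-1) - (-8)/8 + 2*(-4/8)*(-1))*(770 + 1088) = (24 + 24 - (-8)/8 + 2*(-4*⅛)*(-1))*1858 = (24 + 24 - 2*(-½) + 2*(-½)*(-1))*1858 = (24 + 24 + 1 + 1)*1858 = 50*1858 = 92900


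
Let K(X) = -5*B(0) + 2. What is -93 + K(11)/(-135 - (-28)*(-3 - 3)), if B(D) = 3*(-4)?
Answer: -28241/303 ≈ -93.205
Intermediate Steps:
B(D) = -12
K(X) = 62 (K(X) = -5*(-12) + 2 = 60 + 2 = 62)
-93 + K(11)/(-135 - (-28)*(-3 - 3)) = -93 + 62/(-135 - (-28)*(-3 - 3)) = -93 + 62/(-135 - (-28)*(-6)) = -93 + 62/(-135 - 7*24) = -93 + 62/(-135 - 168) = -93 + 62/(-303) = -93 - 1/303*62 = -93 - 62/303 = -28241/303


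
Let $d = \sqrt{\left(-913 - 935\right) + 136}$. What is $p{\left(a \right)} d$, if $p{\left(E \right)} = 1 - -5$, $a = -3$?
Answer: $24 i \sqrt{107} \approx 248.26 i$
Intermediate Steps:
$p{\left(E \right)} = 6$ ($p{\left(E \right)} = 1 + 5 = 6$)
$d = 4 i \sqrt{107}$ ($d = \sqrt{-1848 + 136} = \sqrt{-1712} = 4 i \sqrt{107} \approx 41.376 i$)
$p{\left(a \right)} d = 6 \cdot 4 i \sqrt{107} = 24 i \sqrt{107}$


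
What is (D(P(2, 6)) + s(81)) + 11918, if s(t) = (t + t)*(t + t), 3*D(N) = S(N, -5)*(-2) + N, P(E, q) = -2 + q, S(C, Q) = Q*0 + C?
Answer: 114482/3 ≈ 38161.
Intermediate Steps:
S(C, Q) = C (S(C, Q) = 0 + C = C)
D(N) = -N/3 (D(N) = (N*(-2) + N)/3 = (-2*N + N)/3 = (-N)/3 = -N/3)
s(t) = 4*t² (s(t) = (2*t)*(2*t) = 4*t²)
(D(P(2, 6)) + s(81)) + 11918 = (-(-2 + 6)/3 + 4*81²) + 11918 = (-⅓*4 + 4*6561) + 11918 = (-4/3 + 26244) + 11918 = 78728/3 + 11918 = 114482/3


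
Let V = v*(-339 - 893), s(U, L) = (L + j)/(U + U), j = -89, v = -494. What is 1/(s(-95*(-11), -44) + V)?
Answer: 110/66946873 ≈ 1.6431e-6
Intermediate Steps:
s(U, L) = (-89 + L)/(2*U) (s(U, L) = (L - 89)/(U + U) = (-89 + L)/((2*U)) = (-89 + L)*(1/(2*U)) = (-89 + L)/(2*U))
V = 608608 (V = -494*(-339 - 893) = -494*(-1232) = 608608)
1/(s(-95*(-11), -44) + V) = 1/((-89 - 44)/(2*((-95*(-11)))) + 608608) = 1/((1/2)*(-133)/1045 + 608608) = 1/((1/2)*(1/1045)*(-133) + 608608) = 1/(-7/110 + 608608) = 1/(66946873/110) = 110/66946873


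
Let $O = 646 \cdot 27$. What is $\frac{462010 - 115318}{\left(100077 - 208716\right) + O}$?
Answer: $- \frac{115564}{30399} \approx -3.8016$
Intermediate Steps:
$O = 17442$
$\frac{462010 - 115318}{\left(100077 - 208716\right) + O} = \frac{462010 - 115318}{\left(100077 - 208716\right) + 17442} = \frac{346692}{\left(100077 - 208716\right) + 17442} = \frac{346692}{-108639 + 17442} = \frac{346692}{-91197} = 346692 \left(- \frac{1}{91197}\right) = - \frac{115564}{30399}$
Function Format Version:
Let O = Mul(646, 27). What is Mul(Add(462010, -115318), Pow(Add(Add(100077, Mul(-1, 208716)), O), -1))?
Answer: Rational(-115564, 30399) ≈ -3.8016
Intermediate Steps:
O = 17442
Mul(Add(462010, -115318), Pow(Add(Add(100077, Mul(-1, 208716)), O), -1)) = Mul(Add(462010, -115318), Pow(Add(Add(100077, Mul(-1, 208716)), 17442), -1)) = Mul(346692, Pow(Add(Add(100077, -208716), 17442), -1)) = Mul(346692, Pow(Add(-108639, 17442), -1)) = Mul(346692, Pow(-91197, -1)) = Mul(346692, Rational(-1, 91197)) = Rational(-115564, 30399)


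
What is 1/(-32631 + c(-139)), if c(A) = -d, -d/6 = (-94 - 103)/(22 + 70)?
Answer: -46/1501617 ≈ -3.0634e-5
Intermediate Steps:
d = 591/46 (d = -6*(-94 - 103)/(22 + 70) = -(-1182)/92 = -6*(-197/92) = 591/46 ≈ 12.848)
c(A) = -591/46 (c(A) = -1*591/46 = -591/46)
1/(-32631 + c(-139)) = 1/(-32631 - 591/46) = 1/(-1501617/46) = -46/1501617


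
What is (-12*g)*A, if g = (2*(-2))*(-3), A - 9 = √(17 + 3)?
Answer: -1296 - 288*√5 ≈ -1940.0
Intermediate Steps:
A = 9 + 2*√5 (A = 9 + √(17 + 3) = 9 + √20 = 9 + 2*√5 ≈ 13.472)
g = 12 (g = -4*(-3) = 12)
(-12*g)*A = (-12*12)*(9 + 2*√5) = -144*(9 + 2*√5) = -1296 - 288*√5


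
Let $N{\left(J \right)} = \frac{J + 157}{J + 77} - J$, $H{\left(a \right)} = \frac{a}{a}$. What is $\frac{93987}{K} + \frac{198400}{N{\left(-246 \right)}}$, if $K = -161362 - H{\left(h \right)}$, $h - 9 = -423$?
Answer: $\frac{5406521064419}{6722866669} \approx 804.2$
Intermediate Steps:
$h = -414$ ($h = 9 - 423 = -414$)
$H{\left(a \right)} = 1$
$N{\left(J \right)} = - J + \frac{157 + J}{77 + J}$ ($N{\left(J \right)} = \frac{157 + J}{77 + J} - J = - J + \frac{157 + J}{77 + J}$)
$K = -161363$ ($K = -161362 - 1 = -161363$)
$\frac{93987}{K} + \frac{198400}{N{\left(-246 \right)}} = \frac{93987}{-161363} + \frac{198400}{\frac{1}{77 - 246} \left(157 - \left(-246\right)^{2} - -18696\right)} = 93987 \left(- \frac{1}{161363}\right) + \frac{198400}{\frac{1}{-169} \left(157 - 60516 + 18696\right)} = - \frac{93987}{161363} + \frac{198400}{\left(- \frac{1}{169}\right) \left(157 - 60516 + 18696\right)} = - \frac{93987}{161363} + \frac{198400}{\left(- \frac{1}{169}\right) \left(-41663\right)} = - \frac{93987}{161363} + \frac{198400}{\frac{41663}{169}} = - \frac{93987}{161363} + 198400 \cdot \frac{169}{41663} = - \frac{93987}{161363} + \frac{33529600}{41663} = \frac{5406521064419}{6722866669}$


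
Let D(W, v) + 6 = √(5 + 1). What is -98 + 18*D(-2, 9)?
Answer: -206 + 18*√6 ≈ -161.91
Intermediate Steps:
D(W, v) = -6 + √6 (D(W, v) = -6 + √(5 + 1) = -6 + √6)
-98 + 18*D(-2, 9) = -98 + 18*(-6 + √6) = -98 + (-108 + 18*√6) = -206 + 18*√6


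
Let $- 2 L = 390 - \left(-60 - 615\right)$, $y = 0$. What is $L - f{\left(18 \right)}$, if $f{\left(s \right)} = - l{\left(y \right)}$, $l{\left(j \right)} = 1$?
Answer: $- \frac{1063}{2} \approx -531.5$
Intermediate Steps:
$f{\left(s \right)} = -1$ ($f{\left(s \right)} = \left(-1\right) 1 = -1$)
$L = - \frac{1065}{2}$ ($L = - \frac{390 - \left(-60 - 615\right)}{2} = - \frac{390 - -675}{2} = - \frac{390 + 675}{2} = \left(- \frac{1}{2}\right) 1065 = - \frac{1065}{2} \approx -532.5$)
$L - f{\left(18 \right)} = - \frac{1065}{2} - -1 = - \frac{1065}{2} + 1 = - \frac{1063}{2}$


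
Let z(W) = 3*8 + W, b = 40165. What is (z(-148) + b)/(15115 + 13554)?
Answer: 40041/28669 ≈ 1.3967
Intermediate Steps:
z(W) = 24 + W
(z(-148) + b)/(15115 + 13554) = ((24 - 148) + 40165)/(15115 + 13554) = (-124 + 40165)/28669 = 40041*(1/28669) = 40041/28669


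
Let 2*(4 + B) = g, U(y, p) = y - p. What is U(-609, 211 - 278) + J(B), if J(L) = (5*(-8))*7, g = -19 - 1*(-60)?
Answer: -822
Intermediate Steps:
g = 41 (g = -19 + 60 = 41)
B = 33/2 (B = -4 + (½)*41 = -4 + 41/2 = 33/2 ≈ 16.500)
J(L) = -280 (J(L) = -40*7 = -280)
U(-609, 211 - 278) + J(B) = (-609 - (211 - 278)) - 280 = (-609 - 1*(-67)) - 280 = (-609 + 67) - 280 = -542 - 280 = -822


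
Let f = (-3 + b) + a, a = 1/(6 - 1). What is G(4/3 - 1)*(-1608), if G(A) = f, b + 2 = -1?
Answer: 46632/5 ≈ 9326.4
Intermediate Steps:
b = -3 (b = -2 - 1 = -3)
a = 1/5 ≈ 0.20000
f = -29/5 (f = (-3 - 3) + 1/5 = -6 + 1/5 = -29/5 ≈ -5.8000)
G(A) = -29/5
G(4/3 - 1)*(-1608) = -29/5*(-1608) = 46632/5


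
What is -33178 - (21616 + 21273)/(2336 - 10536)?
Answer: -272016711/8200 ≈ -33173.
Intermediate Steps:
-33178 - (21616 + 21273)/(2336 - 10536) = -33178 - 42889/(-8200) = -33178 - 42889*(-1)/8200 = -33178 - 1*(-42889/8200) = -33178 + 42889/8200 = -272016711/8200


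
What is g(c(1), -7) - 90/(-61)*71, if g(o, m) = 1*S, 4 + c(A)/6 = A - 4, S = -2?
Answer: 6268/61 ≈ 102.75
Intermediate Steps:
c(A) = -48 + 6*A (c(A) = -24 + 6*(A - 4) = -24 + 6*(-4 + A) = -24 + (-24 + 6*A) = -48 + 6*A)
g(o, m) = -2 (g(o, m) = 1*(-2) = -2)
g(c(1), -7) - 90/(-61)*71 = -2 - 90/(-61)*71 = -2 - 90*(-1/61)*71 = -2 + (90/61)*71 = -2 + 6390/61 = 6268/61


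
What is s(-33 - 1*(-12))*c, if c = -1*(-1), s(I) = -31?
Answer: -31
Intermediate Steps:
c = 1
s(-33 - 1*(-12))*c = -31*1 = -31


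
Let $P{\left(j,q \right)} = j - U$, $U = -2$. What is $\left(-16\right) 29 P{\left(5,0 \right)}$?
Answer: $-3248$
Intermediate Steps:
$P{\left(j,q \right)} = 2 + j$ ($P{\left(j,q \right)} = j - -2 = j + 2 = 2 + j$)
$\left(-16\right) 29 P{\left(5,0 \right)} = \left(-16\right) 29 \left(2 + 5\right) = \left(-464\right) 7 = -3248$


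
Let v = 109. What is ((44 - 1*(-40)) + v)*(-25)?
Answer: -4825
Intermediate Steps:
((44 - 1*(-40)) + v)*(-25) = ((44 - 1*(-40)) + 109)*(-25) = ((44 + 40) + 109)*(-25) = (84 + 109)*(-25) = 193*(-25) = -4825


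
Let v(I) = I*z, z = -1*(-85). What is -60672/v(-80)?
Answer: 3792/425 ≈ 8.9223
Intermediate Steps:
z = 85
v(I) = 85*I (v(I) = I*85 = 85*I)
-60672/v(-80) = -60672/(85*(-80)) = -60672/(-6800) = -60672*(-1/6800) = 3792/425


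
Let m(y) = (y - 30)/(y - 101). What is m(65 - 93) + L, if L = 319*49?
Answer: 2016457/129 ≈ 15631.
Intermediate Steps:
m(y) = (-30 + y)/(-101 + y)
L = 15631
m(65 - 93) + L = (-30 + (65 - 93))/(-101 + (65 - 93)) + 15631 = (-30 - 28)/(-101 - 28) + 15631 = -58/(-129) + 15631 = -1/129*(-58) + 15631 = 58/129 + 15631 = 2016457/129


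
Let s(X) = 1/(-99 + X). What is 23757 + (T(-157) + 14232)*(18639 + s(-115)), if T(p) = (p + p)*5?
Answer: 25255286594/107 ≈ 2.3603e+8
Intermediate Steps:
T(p) = 10*p (T(p) = (2*p)*5 = 10*p)
23757 + (T(-157) + 14232)*(18639 + s(-115)) = 23757 + (10*(-157) + 14232)*(18639 + 1/(-99 - 115)) = 23757 + (-1570 + 14232)*(18639 + 1/(-214)) = 23757 + 12662*(18639 - 1/214) = 23757 + 12662*(3988745/214) = 23757 + 25252744595/107 = 25255286594/107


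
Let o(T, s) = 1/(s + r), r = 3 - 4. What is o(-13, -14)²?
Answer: 1/225 ≈ 0.0044444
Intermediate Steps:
r = -1
o(T, s) = 1/(-1 + s) (o(T, s) = 1/(s - 1) = 1/(-1 + s))
o(-13, -14)² = (1/(-1 - 14))² = (1/(-15))² = (-1/15)² = 1/225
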